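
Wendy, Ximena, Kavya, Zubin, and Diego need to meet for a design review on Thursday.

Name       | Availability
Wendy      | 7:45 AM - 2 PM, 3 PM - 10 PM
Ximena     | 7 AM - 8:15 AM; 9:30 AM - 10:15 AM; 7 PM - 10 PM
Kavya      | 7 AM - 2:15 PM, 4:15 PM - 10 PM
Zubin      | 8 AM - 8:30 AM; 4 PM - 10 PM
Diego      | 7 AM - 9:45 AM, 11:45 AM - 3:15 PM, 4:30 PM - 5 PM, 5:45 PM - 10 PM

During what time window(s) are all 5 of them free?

Wendy ∩ Ximena: 07:45-08:15, 09:30-10:15, 19:00-22:00.
Wendy ∩ Ximena ∩ Kavya: 07:45-08:15, 09:30-10:15, 19:00-22:00.
Wendy ∩ Ximena ∩ Kavya ∩ Zubin: 08:00-08:15, 19:00-22:00.
Wendy ∩ Ximena ∩ Kavya ∩ Zubin ∩ Diego: 08:00-08:15, 19:00-22:00.
So the common availability across everyone is 08:00-08:15, 19:00-22:00.

08:00-08:15, 19:00-22:00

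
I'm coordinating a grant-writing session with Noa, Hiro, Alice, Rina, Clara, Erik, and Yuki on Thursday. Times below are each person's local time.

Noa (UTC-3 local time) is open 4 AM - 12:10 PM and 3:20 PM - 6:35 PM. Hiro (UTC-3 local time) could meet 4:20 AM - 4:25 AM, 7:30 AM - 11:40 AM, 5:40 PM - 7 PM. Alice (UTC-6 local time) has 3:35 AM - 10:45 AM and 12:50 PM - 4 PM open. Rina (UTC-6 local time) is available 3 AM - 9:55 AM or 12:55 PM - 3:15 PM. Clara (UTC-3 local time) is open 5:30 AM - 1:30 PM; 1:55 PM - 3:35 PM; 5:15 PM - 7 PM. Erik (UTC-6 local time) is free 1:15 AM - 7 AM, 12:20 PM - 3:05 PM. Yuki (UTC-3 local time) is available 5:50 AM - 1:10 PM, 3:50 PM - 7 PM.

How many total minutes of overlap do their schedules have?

Noa in UTC: 07:00-15:10, 18:20-21:35 (add 3h to convert from UTC-3).
Hiro in UTC: 07:20-07:25, 10:30-14:40, 20:40-22:00 (add 3h to convert from UTC-3).
Alice in UTC: 09:35-16:45, 18:50-22:00 (add 6h to convert from UTC-6).
Rina in UTC: 09:00-15:55, 18:55-21:15 (add 6h to convert from UTC-6).
Clara in UTC: 08:30-16:30, 16:55-18:35, 20:15-22:00 (add 3h to convert from UTC-3).
Erik in UTC: 07:15-13:00, 18:20-21:05 (add 6h to convert from UTC-6).
Yuki in UTC: 08:50-16:10, 18:50-22:00 (add 3h to convert from UTC-3).
Noa ∩ Hiro: 07:20-07:25, 10:30-14:40, 20:40-21:35.
Noa ∩ Hiro ∩ Alice: 10:30-14:40, 20:40-21:35.
Noa ∩ Hiro ∩ Alice ∩ Rina: 10:30-14:40, 20:40-21:15.
Noa ∩ Hiro ∩ Alice ∩ Rina ∩ Clara: 10:30-14:40, 20:40-21:15.
Noa ∩ Hiro ∩ Alice ∩ Rina ∩ Clara ∩ Erik: 10:30-13:00, 20:40-21:05.
Noa ∩ Hiro ∩ Alice ∩ Rina ∩ Clara ∩ Erik ∩ Yuki: 10:30-13:00, 20:40-21:05.
Summing the common windows: 150 + 25 = 175 minutes.

175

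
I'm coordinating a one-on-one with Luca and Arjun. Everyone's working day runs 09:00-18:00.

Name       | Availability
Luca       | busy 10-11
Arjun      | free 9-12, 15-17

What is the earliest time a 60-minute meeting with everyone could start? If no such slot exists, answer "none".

Luca free: 09:00-10:00, 11:00-18:00 (invert busy blocks within the working day).
Arjun free: 09:00-12:00, 15:00-17:00.
Luca ∩ Arjun: 09:00-10:00, 11:00-12:00, 15:00-17:00.
The first common window of at least 60 minutes is 09:00-10:00, so the earliest start is 09:00.

09:00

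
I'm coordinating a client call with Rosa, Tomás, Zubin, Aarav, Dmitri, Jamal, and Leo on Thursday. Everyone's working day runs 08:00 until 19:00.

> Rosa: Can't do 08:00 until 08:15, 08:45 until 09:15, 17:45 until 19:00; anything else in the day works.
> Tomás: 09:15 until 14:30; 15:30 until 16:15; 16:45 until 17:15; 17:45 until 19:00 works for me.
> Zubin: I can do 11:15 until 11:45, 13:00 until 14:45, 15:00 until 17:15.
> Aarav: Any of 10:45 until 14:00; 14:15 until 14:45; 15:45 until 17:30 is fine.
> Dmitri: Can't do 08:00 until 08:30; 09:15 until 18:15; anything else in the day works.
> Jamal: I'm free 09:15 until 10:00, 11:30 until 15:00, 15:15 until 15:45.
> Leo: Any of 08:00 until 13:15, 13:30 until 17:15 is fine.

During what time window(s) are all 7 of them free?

Rosa free: 08:15-08:45, 09:15-17:45 (invert busy blocks within the working day).
Tomás free: 09:15-14:30, 15:30-16:15, 16:45-17:15, 17:45-19:00.
Zubin free: 11:15-11:45, 13:00-14:45, 15:00-17:15.
Aarav free: 10:45-14:00, 14:15-14:45, 15:45-17:30.
Dmitri free: 08:30-09:15, 18:15-19:00 (invert busy blocks within the working day).
Jamal free: 09:15-10:00, 11:30-15:00, 15:15-15:45.
Leo free: 08:00-13:15, 13:30-17:15.
Rosa ∩ Tomás: 09:15-14:30, 15:30-16:15, 16:45-17:15.
Rosa ∩ Tomás ∩ Zubin: 11:15-11:45, 13:00-14:30, 15:30-16:15, 16:45-17:15.
Rosa ∩ Tomás ∩ Zubin ∩ Aarav: 11:15-11:45, 13:00-14:00, 14:15-14:30, 15:45-16:15, 16:45-17:15.
Rosa ∩ Tomás ∩ Zubin ∩ Aarav ∩ Dmitri: ∅.
Rosa ∩ Tomás ∩ Zubin ∩ Aarav ∩ Dmitri ∩ Jamal: ∅.
Rosa ∩ Tomás ∩ Zubin ∩ Aarav ∩ Dmitri ∩ Jamal ∩ Leo: ∅.
There is no time when everyone is free.

none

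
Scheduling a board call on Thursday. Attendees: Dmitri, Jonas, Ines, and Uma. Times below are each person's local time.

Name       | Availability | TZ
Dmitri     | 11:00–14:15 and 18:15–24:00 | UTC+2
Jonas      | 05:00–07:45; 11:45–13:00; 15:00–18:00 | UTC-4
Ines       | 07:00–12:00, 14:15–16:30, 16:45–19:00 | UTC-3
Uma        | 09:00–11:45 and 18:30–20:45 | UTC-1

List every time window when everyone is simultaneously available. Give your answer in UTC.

Dmitri in UTC: 09:00-12:15, 16:15-22:00 (subtract 2h to convert from UTC+2).
Jonas in UTC: 09:00-11:45, 15:45-17:00, 19:00-22:00 (add 4h to convert from UTC-4).
Ines in UTC: 10:00-15:00, 17:15-19:30, 19:45-22:00 (add 3h to convert from UTC-3).
Uma in UTC: 10:00-12:45, 19:30-21:45 (add 1h to convert from UTC-1).
Dmitri ∩ Jonas: 09:00-11:45, 16:15-17:00, 19:00-22:00.
Dmitri ∩ Jonas ∩ Ines: 10:00-11:45, 19:00-19:30, 19:45-22:00.
Dmitri ∩ Jonas ∩ Ines ∩ Uma: 10:00-11:45, 19:45-21:45.

10:00-11:45, 19:45-21:45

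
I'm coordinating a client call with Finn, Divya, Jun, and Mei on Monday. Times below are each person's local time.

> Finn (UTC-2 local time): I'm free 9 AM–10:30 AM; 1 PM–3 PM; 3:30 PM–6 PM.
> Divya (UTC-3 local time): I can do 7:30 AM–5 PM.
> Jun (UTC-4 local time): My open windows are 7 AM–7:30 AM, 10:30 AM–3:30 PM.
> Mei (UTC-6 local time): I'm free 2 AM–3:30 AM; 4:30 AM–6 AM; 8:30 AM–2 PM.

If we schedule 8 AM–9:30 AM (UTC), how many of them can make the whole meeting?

Finn in UTC: 11:00-12:30, 15:00-17:00, 17:30-20:00 (add 2h to convert from UTC-2).
Divya in UTC: 10:30-20:00 (add 3h to convert from UTC-3).
Jun in UTC: 11:00-11:30, 14:30-19:30 (add 4h to convert from UTC-4).
Mei in UTC: 08:00-09:30, 10:30-12:00, 14:30-20:00 (add 6h to convert from UTC-6).
Mei can make the full 08:00-09:30 slot — that's 1.

1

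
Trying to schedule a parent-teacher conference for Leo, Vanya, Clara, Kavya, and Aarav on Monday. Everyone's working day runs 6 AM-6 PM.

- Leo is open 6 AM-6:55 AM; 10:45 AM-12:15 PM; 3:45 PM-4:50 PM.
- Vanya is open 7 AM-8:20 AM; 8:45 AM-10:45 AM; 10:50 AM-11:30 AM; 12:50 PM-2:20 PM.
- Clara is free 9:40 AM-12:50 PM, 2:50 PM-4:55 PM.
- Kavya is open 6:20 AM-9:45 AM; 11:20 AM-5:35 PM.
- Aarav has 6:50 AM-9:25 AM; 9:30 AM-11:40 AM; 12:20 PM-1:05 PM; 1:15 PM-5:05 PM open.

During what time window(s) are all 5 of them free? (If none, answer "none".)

11:20-11:30

Leo ∩ Vanya: 10:50-11:30.
Leo ∩ Vanya ∩ Clara: 10:50-11:30.
Leo ∩ Vanya ∩ Clara ∩ Kavya: 11:20-11:30.
Leo ∩ Vanya ∩ Clara ∩ Kavya ∩ Aarav: 11:20-11:30.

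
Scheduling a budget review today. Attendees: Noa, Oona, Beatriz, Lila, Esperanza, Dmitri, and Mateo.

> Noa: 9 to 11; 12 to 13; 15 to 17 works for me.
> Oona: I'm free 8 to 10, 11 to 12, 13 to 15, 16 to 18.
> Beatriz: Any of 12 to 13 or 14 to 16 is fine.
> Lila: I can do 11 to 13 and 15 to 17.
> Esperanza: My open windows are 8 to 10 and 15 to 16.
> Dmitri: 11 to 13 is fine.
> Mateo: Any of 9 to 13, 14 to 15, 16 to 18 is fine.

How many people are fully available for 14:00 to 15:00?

3

Oona, Beatriz, and Mateo can make the full 14:00-15:00 slot — that's 3.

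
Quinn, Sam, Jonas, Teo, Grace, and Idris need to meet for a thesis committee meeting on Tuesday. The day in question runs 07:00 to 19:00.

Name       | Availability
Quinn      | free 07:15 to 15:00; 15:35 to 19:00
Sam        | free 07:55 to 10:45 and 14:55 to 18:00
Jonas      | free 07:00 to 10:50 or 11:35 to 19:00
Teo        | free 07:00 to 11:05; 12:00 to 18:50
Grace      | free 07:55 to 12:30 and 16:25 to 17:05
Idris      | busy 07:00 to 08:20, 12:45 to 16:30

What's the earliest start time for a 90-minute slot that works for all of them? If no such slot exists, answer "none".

Quinn free: 07:15-15:00, 15:35-19:00.
Sam free: 07:55-10:45, 14:55-18:00.
Jonas free: 07:00-10:50, 11:35-19:00.
Teo free: 07:00-11:05, 12:00-18:50.
Grace free: 07:55-12:30, 16:25-17:05.
Idris free: 08:20-12:45, 16:30-19:00 (invert busy blocks within the working day).
Quinn ∩ Sam: 07:55-10:45, 14:55-15:00, 15:35-18:00.
Quinn ∩ Sam ∩ Jonas: 07:55-10:45, 14:55-15:00, 15:35-18:00.
Quinn ∩ Sam ∩ Jonas ∩ Teo: 07:55-10:45, 14:55-15:00, 15:35-18:00.
Quinn ∩ Sam ∩ Jonas ∩ Teo ∩ Grace: 07:55-10:45, 16:25-17:05.
Quinn ∩ Sam ∩ Jonas ∩ Teo ∩ Grace ∩ Idris: 08:20-10:45, 16:30-17:05.
So the common availability across everyone is 08:20-10:45, 16:30-17:05.
The first common window of at least 90 minutes is 08:20-10:45, so the earliest start is 08:20.

08:20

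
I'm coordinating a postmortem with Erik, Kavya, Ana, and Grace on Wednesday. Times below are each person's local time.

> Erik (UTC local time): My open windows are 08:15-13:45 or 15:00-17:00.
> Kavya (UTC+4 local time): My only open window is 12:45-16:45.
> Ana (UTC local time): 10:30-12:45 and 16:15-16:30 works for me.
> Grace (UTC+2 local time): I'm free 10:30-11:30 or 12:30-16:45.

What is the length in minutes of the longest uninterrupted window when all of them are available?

Erik in UTC: 08:15-13:45, 15:00-17:00.
Kavya in UTC: 08:45-12:45 (subtract 4h to convert from UTC+4).
Ana in UTC: 10:30-12:45, 16:15-16:30.
Grace in UTC: 08:30-09:30, 10:30-14:45 (subtract 2h to convert from UTC+2).
Erik ∩ Kavya: 08:45-12:45.
Erik ∩ Kavya ∩ Ana: 10:30-12:45.
Erik ∩ Kavya ∩ Ana ∩ Grace: 10:30-12:45.
The longest is 10:30-12:45 at 135 minutes.

135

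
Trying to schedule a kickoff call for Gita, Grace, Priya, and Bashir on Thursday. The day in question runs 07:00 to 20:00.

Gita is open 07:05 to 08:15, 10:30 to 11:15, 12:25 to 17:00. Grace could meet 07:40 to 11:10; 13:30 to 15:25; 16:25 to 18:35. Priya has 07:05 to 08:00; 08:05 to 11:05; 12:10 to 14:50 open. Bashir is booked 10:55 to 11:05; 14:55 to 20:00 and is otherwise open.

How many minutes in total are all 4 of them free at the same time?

Gita free: 07:05-08:15, 10:30-11:15, 12:25-17:00.
Grace free: 07:40-11:10, 13:30-15:25, 16:25-18:35.
Priya free: 07:05-08:00, 08:05-11:05, 12:10-14:50.
Bashir free: 07:00-10:55, 11:05-14:55 (invert busy blocks within the working day).
Gita ∩ Grace: 07:40-08:15, 10:30-11:10, 13:30-15:25, 16:25-17:00.
Gita ∩ Grace ∩ Priya: 07:40-08:00, 08:05-08:15, 10:30-11:05, 13:30-14:50.
Gita ∩ Grace ∩ Priya ∩ Bashir: 07:40-08:00, 08:05-08:15, 10:30-10:55, 13:30-14:50.
So the common availability across everyone is 07:40-08:00, 08:05-08:15, 10:30-10:55, 13:30-14:50.
Summing the common windows: 20 + 10 + 25 + 80 = 135 minutes.

135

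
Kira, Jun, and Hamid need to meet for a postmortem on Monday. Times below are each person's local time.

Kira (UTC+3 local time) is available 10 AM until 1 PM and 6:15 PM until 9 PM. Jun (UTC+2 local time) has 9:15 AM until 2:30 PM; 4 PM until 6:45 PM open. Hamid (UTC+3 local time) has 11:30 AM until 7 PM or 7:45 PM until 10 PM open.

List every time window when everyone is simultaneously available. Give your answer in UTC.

08:30-10:00, 15:15-16:00

Kira in UTC: 07:00-10:00, 15:15-18:00 (subtract 3h to convert from UTC+3).
Jun in UTC: 07:15-12:30, 14:00-16:45 (subtract 2h to convert from UTC+2).
Hamid in UTC: 08:30-16:00, 16:45-19:00 (subtract 3h to convert from UTC+3).
Kira ∩ Jun: 07:15-10:00, 15:15-16:45.
Kira ∩ Jun ∩ Hamid: 08:30-10:00, 15:15-16:00.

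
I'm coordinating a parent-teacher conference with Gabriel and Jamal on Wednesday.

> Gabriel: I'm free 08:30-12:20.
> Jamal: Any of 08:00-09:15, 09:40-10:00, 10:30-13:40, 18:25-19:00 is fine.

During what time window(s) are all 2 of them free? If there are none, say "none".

08:30-09:15, 09:40-10:00, 10:30-12:20

Gabriel ∩ Jamal: 08:30-09:15, 09:40-10:00, 10:30-12:20.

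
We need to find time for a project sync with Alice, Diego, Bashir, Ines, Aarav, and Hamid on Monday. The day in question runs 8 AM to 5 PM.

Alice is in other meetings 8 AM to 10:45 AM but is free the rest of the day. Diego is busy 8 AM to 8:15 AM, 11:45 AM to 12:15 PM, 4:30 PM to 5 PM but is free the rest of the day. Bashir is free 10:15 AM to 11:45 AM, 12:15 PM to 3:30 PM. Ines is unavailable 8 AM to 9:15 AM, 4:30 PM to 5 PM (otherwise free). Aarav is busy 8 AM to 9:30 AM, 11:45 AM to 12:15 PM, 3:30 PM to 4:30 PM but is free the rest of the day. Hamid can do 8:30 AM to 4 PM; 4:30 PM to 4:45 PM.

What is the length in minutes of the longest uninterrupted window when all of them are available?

Alice free: 10:45-17:00 (invert busy blocks within the working day).
Diego free: 08:15-11:45, 12:15-16:30 (invert busy blocks within the working day).
Bashir free: 10:15-11:45, 12:15-15:30.
Ines free: 09:15-16:30 (invert busy blocks within the working day).
Aarav free: 09:30-11:45, 12:15-15:30, 16:30-17:00 (invert busy blocks within the working day).
Hamid free: 08:30-16:00, 16:30-16:45.
Alice ∩ Diego: 10:45-11:45, 12:15-16:30.
Alice ∩ Diego ∩ Bashir: 10:45-11:45, 12:15-15:30.
Alice ∩ Diego ∩ Bashir ∩ Ines: 10:45-11:45, 12:15-15:30.
Alice ∩ Diego ∩ Bashir ∩ Ines ∩ Aarav: 10:45-11:45, 12:15-15:30.
Alice ∩ Diego ∩ Bashir ∩ Ines ∩ Aarav ∩ Hamid: 10:45-11:45, 12:15-15:30.
The longest is 12:15-15:30 at 195 minutes.

195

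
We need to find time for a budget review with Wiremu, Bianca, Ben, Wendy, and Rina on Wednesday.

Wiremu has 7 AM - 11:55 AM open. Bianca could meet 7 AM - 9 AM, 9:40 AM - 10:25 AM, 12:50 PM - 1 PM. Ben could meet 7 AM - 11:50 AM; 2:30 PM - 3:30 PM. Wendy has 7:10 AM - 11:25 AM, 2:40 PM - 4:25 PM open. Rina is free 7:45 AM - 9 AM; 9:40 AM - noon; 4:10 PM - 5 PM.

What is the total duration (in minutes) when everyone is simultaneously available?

Wiremu ∩ Bianca: 07:00-09:00, 09:40-10:25.
Wiremu ∩ Bianca ∩ Ben: 07:00-09:00, 09:40-10:25.
Wiremu ∩ Bianca ∩ Ben ∩ Wendy: 07:10-09:00, 09:40-10:25.
Wiremu ∩ Bianca ∩ Ben ∩ Wendy ∩ Rina: 07:45-09:00, 09:40-10:25.
Summing the common windows: 75 + 45 = 120 minutes.

120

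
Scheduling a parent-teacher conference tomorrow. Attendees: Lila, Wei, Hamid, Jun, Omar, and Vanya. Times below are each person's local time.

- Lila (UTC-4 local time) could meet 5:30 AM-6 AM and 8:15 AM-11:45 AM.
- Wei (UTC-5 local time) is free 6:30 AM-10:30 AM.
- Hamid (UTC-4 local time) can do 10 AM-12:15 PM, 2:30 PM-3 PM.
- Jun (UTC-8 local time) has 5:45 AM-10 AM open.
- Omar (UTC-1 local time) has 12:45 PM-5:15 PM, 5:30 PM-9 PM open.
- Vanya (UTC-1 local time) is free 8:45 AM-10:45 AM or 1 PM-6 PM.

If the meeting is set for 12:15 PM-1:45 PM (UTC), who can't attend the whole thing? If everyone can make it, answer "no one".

Hamid, Jun, Omar, Vanya

Lila in UTC: 09:30-10:00, 12:15-15:45 (add 4h to convert from UTC-4).
Wei in UTC: 11:30-15:30 (add 5h to convert from UTC-5).
Hamid in UTC: 14:00-16:15, 18:30-19:00 (add 4h to convert from UTC-4).
Jun in UTC: 13:45-18:00 (add 8h to convert from UTC-8).
Omar in UTC: 13:45-18:15, 18:30-22:00 (add 1h to convert from UTC-1).
Vanya in UTC: 09:45-11:45, 14:00-19:00 (add 1h to convert from UTC-1).
Lila: free for 12:15-13:45. Wei: free for 12:15-13:45. Hamid: not fully free for 12:15-13:45. Jun: not fully free for 12:15-13:45. Omar: not fully free for 12:15-13:45. Vanya: not fully free for 12:15-13:45.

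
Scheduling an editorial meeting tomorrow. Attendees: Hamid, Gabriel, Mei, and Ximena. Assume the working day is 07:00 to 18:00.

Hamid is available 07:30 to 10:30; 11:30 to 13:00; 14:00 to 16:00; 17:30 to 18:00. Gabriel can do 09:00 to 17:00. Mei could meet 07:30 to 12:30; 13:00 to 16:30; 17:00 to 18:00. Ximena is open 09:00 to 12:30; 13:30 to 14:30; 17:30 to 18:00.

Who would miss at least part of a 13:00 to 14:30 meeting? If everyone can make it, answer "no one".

Hamid: not fully free for 13:00-14:30. Gabriel: free for 13:00-14:30. Mei: free for 13:00-14:30. Ximena: not fully free for 13:00-14:30.

Hamid, Ximena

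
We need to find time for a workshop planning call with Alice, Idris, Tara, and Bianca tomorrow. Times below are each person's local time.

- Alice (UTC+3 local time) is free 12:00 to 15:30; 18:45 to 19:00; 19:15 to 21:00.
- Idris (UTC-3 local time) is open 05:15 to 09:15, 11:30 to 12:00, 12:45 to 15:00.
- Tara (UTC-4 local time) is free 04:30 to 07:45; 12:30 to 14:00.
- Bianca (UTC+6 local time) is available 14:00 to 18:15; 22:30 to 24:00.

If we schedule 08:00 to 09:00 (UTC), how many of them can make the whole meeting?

1

Alice in UTC: 09:00-12:30, 15:45-16:00, 16:15-18:00 (subtract 3h to convert from UTC+3).
Idris in UTC: 08:15-12:15, 14:30-15:00, 15:45-18:00 (add 3h to convert from UTC-3).
Tara in UTC: 08:30-11:45, 16:30-18:00 (add 4h to convert from UTC-4).
Bianca in UTC: 08:00-12:15, 16:30-18:00 (subtract 6h to convert from UTC+6).
Bianca can make the full 08:00-09:00 slot — that's 1.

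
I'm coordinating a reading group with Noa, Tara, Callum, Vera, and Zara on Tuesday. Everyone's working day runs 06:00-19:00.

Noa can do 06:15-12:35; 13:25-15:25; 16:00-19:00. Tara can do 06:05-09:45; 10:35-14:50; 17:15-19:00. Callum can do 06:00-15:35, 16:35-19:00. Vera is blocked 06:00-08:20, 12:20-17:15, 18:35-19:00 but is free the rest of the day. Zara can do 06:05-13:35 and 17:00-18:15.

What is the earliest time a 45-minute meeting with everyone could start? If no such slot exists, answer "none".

08:20

Noa free: 06:15-12:35, 13:25-15:25, 16:00-19:00.
Tara free: 06:05-09:45, 10:35-14:50, 17:15-19:00.
Callum free: 06:00-15:35, 16:35-19:00.
Vera free: 08:20-12:20, 17:15-18:35 (invert busy blocks within the working day).
Zara free: 06:05-13:35, 17:00-18:15.
Noa ∩ Tara: 06:15-09:45, 10:35-12:35, 13:25-14:50, 17:15-19:00.
Noa ∩ Tara ∩ Callum: 06:15-09:45, 10:35-12:35, 13:25-14:50, 17:15-19:00.
Noa ∩ Tara ∩ Callum ∩ Vera: 08:20-09:45, 10:35-12:20, 17:15-18:35.
Noa ∩ Tara ∩ Callum ∩ Vera ∩ Zara: 08:20-09:45, 10:35-12:20, 17:15-18:15.
The first common window of at least 45 minutes is 08:20-09:45, so the earliest start is 08:20.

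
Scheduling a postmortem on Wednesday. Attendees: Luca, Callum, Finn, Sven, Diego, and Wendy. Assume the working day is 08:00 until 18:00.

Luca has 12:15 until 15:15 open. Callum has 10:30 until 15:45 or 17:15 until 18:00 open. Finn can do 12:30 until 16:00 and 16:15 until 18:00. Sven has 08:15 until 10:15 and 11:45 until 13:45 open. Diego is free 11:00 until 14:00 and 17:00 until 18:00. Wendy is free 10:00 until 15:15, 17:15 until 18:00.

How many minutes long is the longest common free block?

Luca ∩ Callum: 12:15-15:15.
Luca ∩ Callum ∩ Finn: 12:30-15:15.
Luca ∩ Callum ∩ Finn ∩ Sven: 12:30-13:45.
Luca ∩ Callum ∩ Finn ∩ Sven ∩ Diego: 12:30-13:45.
Luca ∩ Callum ∩ Finn ∩ Sven ∩ Diego ∩ Wendy: 12:30-13:45.
Those are the intersection windows.
The longest is 12:30-13:45 at 75 minutes.

75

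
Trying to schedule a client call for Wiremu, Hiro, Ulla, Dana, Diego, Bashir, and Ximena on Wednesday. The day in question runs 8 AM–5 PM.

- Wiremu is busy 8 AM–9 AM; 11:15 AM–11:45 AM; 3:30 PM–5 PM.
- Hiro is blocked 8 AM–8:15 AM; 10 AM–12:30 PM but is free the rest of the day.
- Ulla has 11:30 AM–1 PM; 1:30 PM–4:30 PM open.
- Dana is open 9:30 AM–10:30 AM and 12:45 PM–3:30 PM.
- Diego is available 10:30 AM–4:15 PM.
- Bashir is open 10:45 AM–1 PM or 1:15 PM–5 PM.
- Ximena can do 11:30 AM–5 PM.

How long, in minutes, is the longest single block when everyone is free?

120

Wiremu free: 09:00-11:15, 11:45-15:30 (invert busy blocks within the working day).
Hiro free: 08:15-10:00, 12:30-17:00 (invert busy blocks within the working day).
Ulla free: 11:30-13:00, 13:30-16:30.
Dana free: 09:30-10:30, 12:45-15:30.
Diego free: 10:30-16:15.
Bashir free: 10:45-13:00, 13:15-17:00.
Ximena free: 11:30-17:00.
Wiremu ∩ Hiro: 09:00-10:00, 12:30-15:30.
Wiremu ∩ Hiro ∩ Ulla: 12:30-13:00, 13:30-15:30.
Wiremu ∩ Hiro ∩ Ulla ∩ Dana: 12:45-13:00, 13:30-15:30.
Wiremu ∩ Hiro ∩ Ulla ∩ Dana ∩ Diego: 12:45-13:00, 13:30-15:30.
Wiremu ∩ Hiro ∩ Ulla ∩ Dana ∩ Diego ∩ Bashir: 12:45-13:00, 13:30-15:30.
Wiremu ∩ Hiro ∩ Ulla ∩ Dana ∩ Diego ∩ Bashir ∩ Ximena: 12:45-13:00, 13:30-15:30.
The longest is 13:30-15:30 at 120 minutes.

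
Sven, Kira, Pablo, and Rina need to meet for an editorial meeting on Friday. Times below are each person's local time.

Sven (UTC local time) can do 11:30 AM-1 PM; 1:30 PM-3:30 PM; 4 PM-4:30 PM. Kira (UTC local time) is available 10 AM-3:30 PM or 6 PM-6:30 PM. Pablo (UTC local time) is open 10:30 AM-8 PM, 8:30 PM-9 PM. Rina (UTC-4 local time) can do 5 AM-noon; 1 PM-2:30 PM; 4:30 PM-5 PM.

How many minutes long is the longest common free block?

Sven in UTC: 11:30-13:00, 13:30-15:30, 16:00-16:30.
Kira in UTC: 10:00-15:30, 18:00-18:30.
Pablo in UTC: 10:30-20:00, 20:30-21:00.
Rina in UTC: 09:00-16:00, 17:00-18:30, 20:30-21:00 (add 4h to convert from UTC-4).
Sven ∩ Kira: 11:30-13:00, 13:30-15:30.
Sven ∩ Kira ∩ Pablo: 11:30-13:00, 13:30-15:30.
Sven ∩ Kira ∩ Pablo ∩ Rina: 11:30-13:00, 13:30-15:30.
Those are the intersection windows.
The longest is 13:30-15:30 at 120 minutes.

120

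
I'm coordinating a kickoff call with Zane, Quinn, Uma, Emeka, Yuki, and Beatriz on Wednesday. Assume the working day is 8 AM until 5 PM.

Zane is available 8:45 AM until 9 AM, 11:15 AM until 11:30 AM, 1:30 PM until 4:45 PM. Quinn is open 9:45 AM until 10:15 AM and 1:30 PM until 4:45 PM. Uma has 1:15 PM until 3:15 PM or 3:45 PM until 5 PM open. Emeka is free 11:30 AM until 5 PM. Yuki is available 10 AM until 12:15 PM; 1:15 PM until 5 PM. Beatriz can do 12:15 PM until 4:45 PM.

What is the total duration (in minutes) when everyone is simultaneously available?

Zane ∩ Quinn: 13:30-16:45.
Zane ∩ Quinn ∩ Uma: 13:30-15:15, 15:45-16:45.
Zane ∩ Quinn ∩ Uma ∩ Emeka: 13:30-15:15, 15:45-16:45.
Zane ∩ Quinn ∩ Uma ∩ Emeka ∩ Yuki: 13:30-15:15, 15:45-16:45.
Zane ∩ Quinn ∩ Uma ∩ Emeka ∩ Yuki ∩ Beatriz: 13:30-15:15, 15:45-16:45.
Summing the common windows: 105 + 60 = 165 minutes.

165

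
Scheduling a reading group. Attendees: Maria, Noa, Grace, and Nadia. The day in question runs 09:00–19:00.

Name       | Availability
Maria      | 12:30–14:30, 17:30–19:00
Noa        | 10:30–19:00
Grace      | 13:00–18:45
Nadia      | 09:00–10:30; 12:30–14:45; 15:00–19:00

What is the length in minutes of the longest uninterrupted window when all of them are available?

Maria ∩ Noa: 12:30-14:30, 17:30-19:00.
Maria ∩ Noa ∩ Grace: 13:00-14:30, 17:30-18:45.
Maria ∩ Noa ∩ Grace ∩ Nadia: 13:00-14:30, 17:30-18:45.
Those are the intersection windows.
The longest is 13:00-14:30 at 90 minutes.

90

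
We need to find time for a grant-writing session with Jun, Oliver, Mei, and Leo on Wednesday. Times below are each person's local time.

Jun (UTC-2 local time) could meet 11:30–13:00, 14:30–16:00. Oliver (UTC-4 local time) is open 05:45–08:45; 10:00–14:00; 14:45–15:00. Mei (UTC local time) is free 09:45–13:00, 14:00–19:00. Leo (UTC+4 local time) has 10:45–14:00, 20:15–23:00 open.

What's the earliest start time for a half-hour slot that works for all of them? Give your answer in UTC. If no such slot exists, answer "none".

16:30

Jun in UTC: 13:30-15:00, 16:30-18:00 (add 2h to convert from UTC-2).
Oliver in UTC: 09:45-12:45, 14:00-18:00, 18:45-19:00 (add 4h to convert from UTC-4).
Mei in UTC: 09:45-13:00, 14:00-19:00.
Leo in UTC: 06:45-10:00, 16:15-19:00 (subtract 4h to convert from UTC+4).
Jun ∩ Oliver: 14:00-15:00, 16:30-18:00.
Jun ∩ Oliver ∩ Mei: 14:00-15:00, 16:30-18:00.
Jun ∩ Oliver ∩ Mei ∩ Leo: 16:30-18:00.
So the common availability across everyone is 16:30-18:00.
The first common window of at least 30 minutes is 16:30-18:00, so the earliest start is 16:30.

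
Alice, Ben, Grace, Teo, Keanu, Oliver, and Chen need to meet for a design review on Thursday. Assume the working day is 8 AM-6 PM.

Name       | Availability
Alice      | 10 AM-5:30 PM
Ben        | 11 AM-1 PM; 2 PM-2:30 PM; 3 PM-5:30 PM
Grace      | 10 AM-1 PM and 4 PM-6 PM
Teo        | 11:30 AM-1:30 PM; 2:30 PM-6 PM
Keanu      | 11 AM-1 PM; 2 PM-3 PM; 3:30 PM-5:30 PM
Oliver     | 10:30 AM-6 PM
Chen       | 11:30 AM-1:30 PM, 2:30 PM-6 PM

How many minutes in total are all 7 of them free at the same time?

Alice ∩ Ben: 11:00-13:00, 14:00-14:30, 15:00-17:30.
Alice ∩ Ben ∩ Grace: 11:00-13:00, 16:00-17:30.
Alice ∩ Ben ∩ Grace ∩ Teo: 11:30-13:00, 16:00-17:30.
Alice ∩ Ben ∩ Grace ∩ Teo ∩ Keanu: 11:30-13:00, 16:00-17:30.
Alice ∩ Ben ∩ Grace ∩ Teo ∩ Keanu ∩ Oliver: 11:30-13:00, 16:00-17:30.
Alice ∩ Ben ∩ Grace ∩ Teo ∩ Keanu ∩ Oliver ∩ Chen: 11:30-13:00, 16:00-17:30.
Summing the common windows: 90 + 90 = 180 minutes.

180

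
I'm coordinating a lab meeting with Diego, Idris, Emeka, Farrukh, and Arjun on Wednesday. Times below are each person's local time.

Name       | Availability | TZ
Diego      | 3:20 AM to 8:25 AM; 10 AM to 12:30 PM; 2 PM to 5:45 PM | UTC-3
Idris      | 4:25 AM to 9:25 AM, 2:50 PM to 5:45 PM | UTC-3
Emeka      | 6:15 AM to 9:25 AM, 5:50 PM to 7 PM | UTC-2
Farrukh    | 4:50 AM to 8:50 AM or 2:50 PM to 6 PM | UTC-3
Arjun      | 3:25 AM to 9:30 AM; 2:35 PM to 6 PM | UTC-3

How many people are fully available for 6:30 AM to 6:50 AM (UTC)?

Diego in UTC: 06:20-11:25, 13:00-15:30, 17:00-20:45 (add 3h to convert from UTC-3).
Idris in UTC: 07:25-12:25, 17:50-20:45 (add 3h to convert from UTC-3).
Emeka in UTC: 08:15-11:25, 19:50-21:00 (add 2h to convert from UTC-2).
Farrukh in UTC: 07:50-11:50, 17:50-21:00 (add 3h to convert from UTC-3).
Arjun in UTC: 06:25-12:30, 17:35-21:00 (add 3h to convert from UTC-3).
Diego and Arjun can make the full 06:30-06:50 slot — that's 2.

2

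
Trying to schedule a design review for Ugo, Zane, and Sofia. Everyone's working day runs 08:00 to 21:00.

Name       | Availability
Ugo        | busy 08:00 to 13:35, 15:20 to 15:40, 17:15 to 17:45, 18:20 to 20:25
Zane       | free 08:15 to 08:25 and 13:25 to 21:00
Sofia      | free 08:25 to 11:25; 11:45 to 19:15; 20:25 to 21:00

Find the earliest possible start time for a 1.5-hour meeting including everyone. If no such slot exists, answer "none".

13:35

Ugo free: 13:35-15:20, 15:40-17:15, 17:45-18:20, 20:25-21:00 (invert busy blocks within the working day).
Zane free: 08:15-08:25, 13:25-21:00.
Sofia free: 08:25-11:25, 11:45-19:15, 20:25-21:00.
Ugo ∩ Zane: 13:35-15:20, 15:40-17:15, 17:45-18:20, 20:25-21:00.
Ugo ∩ Zane ∩ Sofia: 13:35-15:20, 15:40-17:15, 17:45-18:20, 20:25-21:00.
So the common availability across everyone is 13:35-15:20, 15:40-17:15, 17:45-18:20, 20:25-21:00.
The first common window of at least 90 minutes is 13:35-15:20, so the earliest start is 13:35.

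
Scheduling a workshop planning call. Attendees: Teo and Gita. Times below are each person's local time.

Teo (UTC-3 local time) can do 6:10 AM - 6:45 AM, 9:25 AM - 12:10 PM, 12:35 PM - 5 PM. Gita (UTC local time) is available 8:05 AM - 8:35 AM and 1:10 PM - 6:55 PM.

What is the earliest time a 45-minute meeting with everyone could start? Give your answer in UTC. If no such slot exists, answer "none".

Teo in UTC: 09:10-09:45, 12:25-15:10, 15:35-20:00 (add 3h to convert from UTC-3).
Gita in UTC: 08:05-08:35, 13:10-18:55.
Teo ∩ Gita: 13:10-15:10, 15:35-18:55.
Those are the intersection windows.
The first common window of at least 45 minutes is 13:10-15:10, so the earliest start is 13:10.

13:10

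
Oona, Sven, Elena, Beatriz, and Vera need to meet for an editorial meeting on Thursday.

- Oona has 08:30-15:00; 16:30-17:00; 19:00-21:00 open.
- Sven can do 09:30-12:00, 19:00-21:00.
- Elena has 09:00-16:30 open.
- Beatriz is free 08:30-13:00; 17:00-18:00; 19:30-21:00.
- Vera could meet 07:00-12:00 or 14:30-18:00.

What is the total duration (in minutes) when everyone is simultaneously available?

Oona ∩ Sven: 09:30-12:00, 19:00-21:00.
Oona ∩ Sven ∩ Elena: 09:30-12:00.
Oona ∩ Sven ∩ Elena ∩ Beatriz: 09:30-12:00.
Oona ∩ Sven ∩ Elena ∩ Beatriz ∩ Vera: 09:30-12:00.
Those are the intersection windows.
That's a single block of 150 minutes.

150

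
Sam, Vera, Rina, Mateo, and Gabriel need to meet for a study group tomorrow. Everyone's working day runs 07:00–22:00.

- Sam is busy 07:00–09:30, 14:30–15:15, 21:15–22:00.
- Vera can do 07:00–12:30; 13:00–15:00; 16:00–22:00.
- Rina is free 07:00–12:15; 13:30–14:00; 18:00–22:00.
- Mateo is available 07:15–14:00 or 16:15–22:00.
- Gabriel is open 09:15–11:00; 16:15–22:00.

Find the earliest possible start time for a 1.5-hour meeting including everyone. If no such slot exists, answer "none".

09:30

Sam free: 09:30-14:30, 15:15-21:15 (invert busy blocks within the working day).
Vera free: 07:00-12:30, 13:00-15:00, 16:00-22:00.
Rina free: 07:00-12:15, 13:30-14:00, 18:00-22:00.
Mateo free: 07:15-14:00, 16:15-22:00.
Gabriel free: 09:15-11:00, 16:15-22:00.
Sam ∩ Vera: 09:30-12:30, 13:00-14:30, 16:00-21:15.
Sam ∩ Vera ∩ Rina: 09:30-12:15, 13:30-14:00, 18:00-21:15.
Sam ∩ Vera ∩ Rina ∩ Mateo: 09:30-12:15, 13:30-14:00, 18:00-21:15.
Sam ∩ Vera ∩ Rina ∩ Mateo ∩ Gabriel: 09:30-11:00, 18:00-21:15.
Those are the intersection windows.
The first common window of at least 90 minutes is 09:30-11:00, so the earliest start is 09:30.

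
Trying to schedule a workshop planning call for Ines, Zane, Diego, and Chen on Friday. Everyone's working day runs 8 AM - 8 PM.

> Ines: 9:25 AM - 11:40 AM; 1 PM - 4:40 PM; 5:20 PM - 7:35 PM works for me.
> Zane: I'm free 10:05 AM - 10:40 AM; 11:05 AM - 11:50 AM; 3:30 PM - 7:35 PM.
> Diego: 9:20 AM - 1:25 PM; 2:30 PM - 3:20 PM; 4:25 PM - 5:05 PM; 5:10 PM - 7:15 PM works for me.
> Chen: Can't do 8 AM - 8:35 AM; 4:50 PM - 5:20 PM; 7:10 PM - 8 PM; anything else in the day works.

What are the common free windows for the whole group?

Ines free: 09:25-11:40, 13:00-16:40, 17:20-19:35.
Zane free: 10:05-10:40, 11:05-11:50, 15:30-19:35.
Diego free: 09:20-13:25, 14:30-15:20, 16:25-17:05, 17:10-19:15.
Chen free: 08:35-16:50, 17:20-19:10 (invert busy blocks within the working day).
Ines ∩ Zane: 10:05-10:40, 11:05-11:40, 15:30-16:40, 17:20-19:35.
Ines ∩ Zane ∩ Diego: 10:05-10:40, 11:05-11:40, 16:25-16:40, 17:20-19:15.
Ines ∩ Zane ∩ Diego ∩ Chen: 10:05-10:40, 11:05-11:40, 16:25-16:40, 17:20-19:10.
Those are the intersection windows.

10:05-10:40, 11:05-11:40, 16:25-16:40, 17:20-19:10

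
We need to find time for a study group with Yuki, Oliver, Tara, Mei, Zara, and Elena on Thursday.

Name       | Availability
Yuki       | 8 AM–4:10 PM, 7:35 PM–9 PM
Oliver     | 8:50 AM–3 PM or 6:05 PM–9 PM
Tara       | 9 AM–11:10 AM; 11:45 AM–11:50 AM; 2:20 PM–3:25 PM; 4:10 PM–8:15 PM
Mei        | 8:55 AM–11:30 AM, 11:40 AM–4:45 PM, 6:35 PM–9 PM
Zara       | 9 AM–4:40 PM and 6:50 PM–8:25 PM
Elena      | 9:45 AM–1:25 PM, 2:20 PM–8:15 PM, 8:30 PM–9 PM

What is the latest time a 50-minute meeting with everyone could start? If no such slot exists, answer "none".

10:20

Yuki ∩ Oliver: 08:50-15:00, 19:35-21:00.
Yuki ∩ Oliver ∩ Tara: 09:00-11:10, 11:45-11:50, 14:20-15:00, 19:35-20:15.
Yuki ∩ Oliver ∩ Tara ∩ Mei: 09:00-11:10, 11:45-11:50, 14:20-15:00, 19:35-20:15.
Yuki ∩ Oliver ∩ Tara ∩ Mei ∩ Zara: 09:00-11:10, 11:45-11:50, 14:20-15:00, 19:35-20:15.
Yuki ∩ Oliver ∩ Tara ∩ Mei ∩ Zara ∩ Elena: 09:45-11:10, 11:45-11:50, 14:20-15:00, 19:35-20:15.
The last common window of at least 50 minutes is 09:45-11:10; a 50-minute meeting can start as late as 10:20 and still end by 11:10.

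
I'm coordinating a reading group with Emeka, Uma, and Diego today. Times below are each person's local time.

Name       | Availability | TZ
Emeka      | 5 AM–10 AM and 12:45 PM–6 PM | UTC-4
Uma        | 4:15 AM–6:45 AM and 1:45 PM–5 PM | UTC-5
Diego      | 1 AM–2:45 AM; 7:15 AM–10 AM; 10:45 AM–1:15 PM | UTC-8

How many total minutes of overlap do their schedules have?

240

Emeka in UTC: 09:00-14:00, 16:45-22:00 (add 4h to convert from UTC-4).
Uma in UTC: 09:15-11:45, 18:45-22:00 (add 5h to convert from UTC-5).
Diego in UTC: 09:00-10:45, 15:15-18:00, 18:45-21:15 (add 8h to convert from UTC-8).
Emeka ∩ Uma: 09:15-11:45, 18:45-22:00.
Emeka ∩ Uma ∩ Diego: 09:15-10:45, 18:45-21:15.
Those are the intersection windows.
Summing the common windows: 90 + 150 = 240 minutes.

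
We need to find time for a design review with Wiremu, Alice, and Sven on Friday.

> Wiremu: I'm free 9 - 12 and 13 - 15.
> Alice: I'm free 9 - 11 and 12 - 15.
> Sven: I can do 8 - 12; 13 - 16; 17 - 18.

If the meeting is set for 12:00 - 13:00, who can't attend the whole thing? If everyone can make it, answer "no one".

Wiremu: not fully free for 12:00-13:00. Alice: free for 12:00-13:00. Sven: not fully free for 12:00-13:00.

Sven, Wiremu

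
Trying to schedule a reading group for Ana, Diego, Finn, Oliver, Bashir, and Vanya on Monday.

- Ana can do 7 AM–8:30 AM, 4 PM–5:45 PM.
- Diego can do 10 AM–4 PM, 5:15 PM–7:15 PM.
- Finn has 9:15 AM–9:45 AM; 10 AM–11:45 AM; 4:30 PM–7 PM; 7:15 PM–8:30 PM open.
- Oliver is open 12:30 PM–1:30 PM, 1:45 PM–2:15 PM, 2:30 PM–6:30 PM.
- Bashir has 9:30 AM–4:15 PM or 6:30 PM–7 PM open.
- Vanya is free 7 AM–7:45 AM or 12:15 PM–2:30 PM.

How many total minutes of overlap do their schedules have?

Ana ∩ Diego: 17:15-17:45.
Ana ∩ Diego ∩ Finn: 17:15-17:45.
Ana ∩ Diego ∩ Finn ∩ Oliver: 17:15-17:45.
Ana ∩ Diego ∩ Finn ∩ Oliver ∩ Bashir: ∅.
Ana ∩ Diego ∩ Finn ∩ Oliver ∩ Bashir ∩ Vanya: ∅.
There is no time when everyone is free.
There is no common window, so the total is 0 minutes.

0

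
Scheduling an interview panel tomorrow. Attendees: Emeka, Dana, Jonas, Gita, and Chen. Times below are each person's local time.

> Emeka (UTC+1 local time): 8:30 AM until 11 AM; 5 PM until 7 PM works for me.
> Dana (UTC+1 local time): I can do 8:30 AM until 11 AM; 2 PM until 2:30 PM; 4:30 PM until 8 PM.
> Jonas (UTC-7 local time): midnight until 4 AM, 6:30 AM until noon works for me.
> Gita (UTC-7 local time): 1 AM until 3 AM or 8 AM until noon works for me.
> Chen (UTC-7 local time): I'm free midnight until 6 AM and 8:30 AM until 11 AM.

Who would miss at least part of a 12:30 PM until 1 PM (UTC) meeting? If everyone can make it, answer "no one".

Emeka in UTC: 07:30-10:00, 16:00-18:00 (subtract 1h to convert from UTC+1).
Dana in UTC: 07:30-10:00, 13:00-13:30, 15:30-19:00 (subtract 1h to convert from UTC+1).
Jonas in UTC: 07:00-11:00, 13:30-19:00 (add 7h to convert from UTC-7).
Gita in UTC: 08:00-10:00, 15:00-19:00 (add 7h to convert from UTC-7).
Chen in UTC: 07:00-13:00, 15:30-18:00 (add 7h to convert from UTC-7).
Emeka: not fully free for 12:30-13:00. Dana: not fully free for 12:30-13:00. Jonas: not fully free for 12:30-13:00. Gita: not fully free for 12:30-13:00. Chen: free for 12:30-13:00.

Dana, Emeka, Gita, Jonas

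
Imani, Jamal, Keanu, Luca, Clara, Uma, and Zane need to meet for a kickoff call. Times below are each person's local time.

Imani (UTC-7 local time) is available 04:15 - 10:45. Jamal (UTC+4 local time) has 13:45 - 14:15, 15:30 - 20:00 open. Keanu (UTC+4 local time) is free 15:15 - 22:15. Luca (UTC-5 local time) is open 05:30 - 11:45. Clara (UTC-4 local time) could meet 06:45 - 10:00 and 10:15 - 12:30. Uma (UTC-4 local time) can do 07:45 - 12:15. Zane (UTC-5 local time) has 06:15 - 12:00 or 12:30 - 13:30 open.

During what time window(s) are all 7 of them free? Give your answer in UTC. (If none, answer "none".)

Imani in UTC: 11:15-17:45 (add 7h to convert from UTC-7).
Jamal in UTC: 09:45-10:15, 11:30-16:00 (subtract 4h to convert from UTC+4).
Keanu in UTC: 11:15-18:15 (subtract 4h to convert from UTC+4).
Luca in UTC: 10:30-16:45 (add 5h to convert from UTC-5).
Clara in UTC: 10:45-14:00, 14:15-16:30 (add 4h to convert from UTC-4).
Uma in UTC: 11:45-16:15 (add 4h to convert from UTC-4).
Zane in UTC: 11:15-17:00, 17:30-18:30 (add 5h to convert from UTC-5).
Imani ∩ Jamal: 11:30-16:00.
Imani ∩ Jamal ∩ Keanu: 11:30-16:00.
Imani ∩ Jamal ∩ Keanu ∩ Luca: 11:30-16:00.
Imani ∩ Jamal ∩ Keanu ∩ Luca ∩ Clara: 11:30-14:00, 14:15-16:00.
Imani ∩ Jamal ∩ Keanu ∩ Luca ∩ Clara ∩ Uma: 11:45-14:00, 14:15-16:00.
Imani ∩ Jamal ∩ Keanu ∩ Luca ∩ Clara ∩ Uma ∩ Zane: 11:45-14:00, 14:15-16:00.

11:45-14:00, 14:15-16:00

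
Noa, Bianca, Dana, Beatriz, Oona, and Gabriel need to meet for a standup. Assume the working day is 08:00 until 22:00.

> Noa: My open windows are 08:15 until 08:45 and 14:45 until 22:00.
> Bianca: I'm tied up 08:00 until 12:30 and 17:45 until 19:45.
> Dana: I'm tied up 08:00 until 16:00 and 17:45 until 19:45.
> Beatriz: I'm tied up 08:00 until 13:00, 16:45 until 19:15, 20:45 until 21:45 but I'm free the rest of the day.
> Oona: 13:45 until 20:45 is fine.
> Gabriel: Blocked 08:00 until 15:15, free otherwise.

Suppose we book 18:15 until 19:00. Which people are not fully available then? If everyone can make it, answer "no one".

Noa free: 08:15-08:45, 14:45-22:00.
Bianca free: 12:30-17:45, 19:45-22:00 (invert busy blocks within the working day).
Dana free: 16:00-17:45, 19:45-22:00 (invert busy blocks within the working day).
Beatriz free: 13:00-16:45, 19:15-20:45, 21:45-22:00 (invert busy blocks within the working day).
Oona free: 13:45-20:45.
Gabriel free: 15:15-22:00 (invert busy blocks within the working day).
Noa: free for 18:15-19:00. Bianca: not fully free for 18:15-19:00. Dana: not fully free for 18:15-19:00. Beatriz: not fully free for 18:15-19:00. Oona: free for 18:15-19:00. Gabriel: free for 18:15-19:00.

Beatriz, Bianca, Dana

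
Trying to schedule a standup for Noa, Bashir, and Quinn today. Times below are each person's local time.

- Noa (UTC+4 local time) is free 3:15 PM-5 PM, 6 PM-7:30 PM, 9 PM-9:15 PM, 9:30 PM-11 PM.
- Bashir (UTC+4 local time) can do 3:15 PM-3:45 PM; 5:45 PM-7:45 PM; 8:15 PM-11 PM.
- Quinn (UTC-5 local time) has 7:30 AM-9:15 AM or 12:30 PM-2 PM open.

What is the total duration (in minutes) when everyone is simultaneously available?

105

Noa in UTC: 11:15-13:00, 14:00-15:30, 17:00-17:15, 17:30-19:00 (subtract 4h to convert from UTC+4).
Bashir in UTC: 11:15-11:45, 13:45-15:45, 16:15-19:00 (subtract 4h to convert from UTC+4).
Quinn in UTC: 12:30-14:15, 17:30-19:00 (add 5h to convert from UTC-5).
Noa ∩ Bashir: 11:15-11:45, 14:00-15:30, 17:00-17:15, 17:30-19:00.
Noa ∩ Bashir ∩ Quinn: 14:00-14:15, 17:30-19:00.
Those are the intersection windows.
Summing the common windows: 15 + 90 = 105 minutes.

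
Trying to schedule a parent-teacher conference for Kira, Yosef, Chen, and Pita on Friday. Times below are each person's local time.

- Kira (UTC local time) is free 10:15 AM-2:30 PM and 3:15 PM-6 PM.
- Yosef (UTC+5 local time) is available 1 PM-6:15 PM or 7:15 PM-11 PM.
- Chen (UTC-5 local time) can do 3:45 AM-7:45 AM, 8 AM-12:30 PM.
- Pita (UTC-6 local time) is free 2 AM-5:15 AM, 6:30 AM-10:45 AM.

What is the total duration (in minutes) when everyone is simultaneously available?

Kira in UTC: 10:15-14:30, 15:15-18:00.
Yosef in UTC: 08:00-13:15, 14:15-18:00 (subtract 5h to convert from UTC+5).
Chen in UTC: 08:45-12:45, 13:00-17:30 (add 5h to convert from UTC-5).
Pita in UTC: 08:00-11:15, 12:30-16:45 (add 6h to convert from UTC-6).
Kira ∩ Yosef: 10:15-13:15, 14:15-14:30, 15:15-18:00.
Kira ∩ Yosef ∩ Chen: 10:15-12:45, 13:00-13:15, 14:15-14:30, 15:15-17:30.
Kira ∩ Yosef ∩ Chen ∩ Pita: 10:15-11:15, 12:30-12:45, 13:00-13:15, 14:15-14:30, 15:15-16:45.
Summing the common windows: 60 + 15 + 15 + 15 + 90 = 195 minutes.

195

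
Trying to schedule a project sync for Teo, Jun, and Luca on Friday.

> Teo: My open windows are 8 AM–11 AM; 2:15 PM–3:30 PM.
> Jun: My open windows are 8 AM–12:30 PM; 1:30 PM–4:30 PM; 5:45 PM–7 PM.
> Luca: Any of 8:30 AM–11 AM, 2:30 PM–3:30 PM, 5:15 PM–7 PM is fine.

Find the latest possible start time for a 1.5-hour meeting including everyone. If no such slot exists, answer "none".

09:30

Teo ∩ Jun: 08:00-11:00, 14:15-15:30.
Teo ∩ Jun ∩ Luca: 08:30-11:00, 14:30-15:30.
The last common window of at least 90 minutes is 08:30-11:00; a 90-minute meeting can start as late as 09:30 and still end by 11:00.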